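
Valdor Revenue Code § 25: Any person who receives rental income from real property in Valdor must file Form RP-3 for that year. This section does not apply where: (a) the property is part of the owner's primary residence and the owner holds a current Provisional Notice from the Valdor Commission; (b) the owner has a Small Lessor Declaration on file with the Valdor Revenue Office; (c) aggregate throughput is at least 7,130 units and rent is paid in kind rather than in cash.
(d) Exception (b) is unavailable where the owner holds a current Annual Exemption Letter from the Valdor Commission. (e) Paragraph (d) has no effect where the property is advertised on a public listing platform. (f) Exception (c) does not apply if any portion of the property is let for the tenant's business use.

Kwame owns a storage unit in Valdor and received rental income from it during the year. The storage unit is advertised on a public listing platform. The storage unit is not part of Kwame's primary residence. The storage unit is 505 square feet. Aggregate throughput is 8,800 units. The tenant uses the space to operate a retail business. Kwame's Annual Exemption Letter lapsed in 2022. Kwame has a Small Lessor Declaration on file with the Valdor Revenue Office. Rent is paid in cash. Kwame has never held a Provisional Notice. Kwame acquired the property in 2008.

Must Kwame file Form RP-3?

Exception (a) fails — the storage unit is not part of the primary residence.
Exception (b) is satisfied on its face — a Small Lessor Declaration is on file. Considering the limiting provisions: (d) is inapplicable — no current Annual Exemption Letter is held. (b) remains available.
Exception (c) does not apply: rent is paid in cash.

No — exception (b) applies; Kwame is not required to file Form RP-3.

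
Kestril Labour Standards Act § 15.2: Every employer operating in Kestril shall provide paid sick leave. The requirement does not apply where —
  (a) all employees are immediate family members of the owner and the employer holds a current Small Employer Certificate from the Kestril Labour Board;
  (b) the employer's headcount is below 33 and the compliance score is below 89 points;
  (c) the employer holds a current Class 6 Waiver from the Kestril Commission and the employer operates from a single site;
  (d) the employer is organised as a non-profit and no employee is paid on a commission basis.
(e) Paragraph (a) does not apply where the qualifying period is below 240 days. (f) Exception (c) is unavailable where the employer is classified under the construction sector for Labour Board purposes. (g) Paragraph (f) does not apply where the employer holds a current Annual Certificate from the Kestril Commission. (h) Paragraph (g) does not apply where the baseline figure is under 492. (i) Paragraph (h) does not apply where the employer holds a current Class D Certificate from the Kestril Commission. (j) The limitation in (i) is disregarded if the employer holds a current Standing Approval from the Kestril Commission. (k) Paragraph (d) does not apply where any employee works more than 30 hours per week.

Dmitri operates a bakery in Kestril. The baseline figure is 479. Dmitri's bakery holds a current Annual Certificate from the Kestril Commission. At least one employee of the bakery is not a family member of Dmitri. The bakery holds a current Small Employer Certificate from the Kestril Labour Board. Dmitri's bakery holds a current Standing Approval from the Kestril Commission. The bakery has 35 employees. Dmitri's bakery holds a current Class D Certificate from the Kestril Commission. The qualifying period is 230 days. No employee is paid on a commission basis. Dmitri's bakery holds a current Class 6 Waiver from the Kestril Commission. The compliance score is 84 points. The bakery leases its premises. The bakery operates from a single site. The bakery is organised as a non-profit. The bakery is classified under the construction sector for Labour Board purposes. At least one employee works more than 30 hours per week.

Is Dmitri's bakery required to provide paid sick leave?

Yes — Dmitri's bakery must provide paid sick leave.

Exception (a) requires that all employees are immediate family members of the owner; but at least one employee is not a family member, so (a) is unavailable.
Exception (b) fails — the employer's headcount is 35, not below 33.
All of (c)'s requirements are met (a current Class 6 Waiver is held; the employer operates from a single site). Turning to paragraphs (f)–(j): (f) operates against (c): the bakery is classified under the construction sector. (g) is triggered (a current Annual Certificate is held), but is overridden by (h): (h) operates — the baseline figure is 479, under the 492 limit. (i) is engaged (a current Class D Certificate is held), but is overridden by (j): (j) applies — a current Standing Approval is held. Exception (c) does not apply.
Exception (d): the employer is a non-profit; no employee is paid on commission — every condition holds. But: (k) operates — at least one employee exceeds 30 hours/week. (d) is therefore removed.
Every exception is unavailable, so the rule governs.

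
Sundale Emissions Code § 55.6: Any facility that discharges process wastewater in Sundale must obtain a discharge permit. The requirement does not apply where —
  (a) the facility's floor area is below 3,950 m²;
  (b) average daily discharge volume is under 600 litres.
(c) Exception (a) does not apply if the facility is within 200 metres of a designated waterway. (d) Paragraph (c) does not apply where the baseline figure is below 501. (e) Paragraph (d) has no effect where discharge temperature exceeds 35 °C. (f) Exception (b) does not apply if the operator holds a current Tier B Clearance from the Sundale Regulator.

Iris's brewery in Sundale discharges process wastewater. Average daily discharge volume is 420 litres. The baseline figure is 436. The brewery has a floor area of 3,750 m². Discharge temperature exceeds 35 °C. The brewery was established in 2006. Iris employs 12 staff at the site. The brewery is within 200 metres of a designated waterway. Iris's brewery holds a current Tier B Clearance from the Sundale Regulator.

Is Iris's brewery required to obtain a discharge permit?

Yes — Iris's brewery must obtain a discharge permit.

All of (a)'s requirements are met (the facility's floor area is 3,750 m², below the 3,950 m² limit). Turning to paragraphs (c)–(e): (c) applies — the brewery is within 200 m of a designated waterway. (d) would limit (c) — the baseline figure is 436, below the 501 limit — but (e) sets (d) aside: (e) operates — discharge temperature exceeds 35 °C. Exception (a) does not apply.
Exception (b): average daily discharge volume is 420 litres, under the 600 litres limit — every condition holds. Turning to paragraph (f): (f) operates against (b): a current Tier B Clearance is held. So (b) is unavailable.
No exception displaces § 55.6.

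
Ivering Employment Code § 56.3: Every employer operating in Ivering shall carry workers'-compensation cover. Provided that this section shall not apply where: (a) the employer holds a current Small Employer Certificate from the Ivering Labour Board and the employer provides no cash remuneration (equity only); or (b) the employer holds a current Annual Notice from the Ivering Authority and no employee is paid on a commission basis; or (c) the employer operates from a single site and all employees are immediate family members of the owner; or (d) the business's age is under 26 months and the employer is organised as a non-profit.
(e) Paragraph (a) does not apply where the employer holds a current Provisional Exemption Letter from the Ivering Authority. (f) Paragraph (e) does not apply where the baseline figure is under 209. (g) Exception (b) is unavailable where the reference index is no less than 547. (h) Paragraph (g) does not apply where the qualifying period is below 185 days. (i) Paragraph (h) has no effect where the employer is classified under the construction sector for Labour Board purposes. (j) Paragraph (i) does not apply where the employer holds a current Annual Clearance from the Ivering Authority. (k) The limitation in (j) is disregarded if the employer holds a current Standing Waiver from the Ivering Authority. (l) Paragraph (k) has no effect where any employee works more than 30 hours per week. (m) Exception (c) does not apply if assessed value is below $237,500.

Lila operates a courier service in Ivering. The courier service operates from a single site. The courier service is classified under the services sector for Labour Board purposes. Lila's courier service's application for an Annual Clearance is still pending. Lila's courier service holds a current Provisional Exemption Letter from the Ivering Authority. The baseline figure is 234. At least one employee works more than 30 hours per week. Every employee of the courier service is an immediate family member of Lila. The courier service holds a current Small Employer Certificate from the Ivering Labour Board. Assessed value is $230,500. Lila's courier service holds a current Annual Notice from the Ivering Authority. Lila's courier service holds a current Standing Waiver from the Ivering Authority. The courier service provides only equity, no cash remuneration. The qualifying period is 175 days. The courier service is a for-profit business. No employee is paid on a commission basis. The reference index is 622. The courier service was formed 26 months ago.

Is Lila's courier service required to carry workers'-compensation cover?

No — exception (b) applies; Lila's courier service is not required to carry workers'-compensation cover.

Exception (a): a current Small Employer Certificate is held; remuneration is equity-only — every condition holds. However, paragraphs (e)–(f) must be considered: (e) operates against (a): a current Provisional Exemption Letter is held. (f), which would lift (e), is not engaged — the baseline figure is 234, not under 209. Exception (a) does not apply.
Exception (b): a current Annual Notice is held; no employee is paid on commission — every condition holds. Considering the limiting provisions: (g) would limit (b) — the reference index is 622, meeting the 547 threshold — but (h) sets (g) aside: (h) operates — the qualifying period is 175 days, below the 185 days limit. (i), which would lift (h), is inapplicable — the courier service is classified under the services sector. So (b) applies.
Exception (c) is satisfied on its face — the employer operates from a single site; every employee is an immediate family member. But applying paragraph (m): (m) is triggered — assessed value is $230,500, below the $237,500 limit. So (c) is unavailable.
Exception (d) requires that the business's age is under 26 months; but the business's age is 26 months, not under 26 months, so (d) is unavailable.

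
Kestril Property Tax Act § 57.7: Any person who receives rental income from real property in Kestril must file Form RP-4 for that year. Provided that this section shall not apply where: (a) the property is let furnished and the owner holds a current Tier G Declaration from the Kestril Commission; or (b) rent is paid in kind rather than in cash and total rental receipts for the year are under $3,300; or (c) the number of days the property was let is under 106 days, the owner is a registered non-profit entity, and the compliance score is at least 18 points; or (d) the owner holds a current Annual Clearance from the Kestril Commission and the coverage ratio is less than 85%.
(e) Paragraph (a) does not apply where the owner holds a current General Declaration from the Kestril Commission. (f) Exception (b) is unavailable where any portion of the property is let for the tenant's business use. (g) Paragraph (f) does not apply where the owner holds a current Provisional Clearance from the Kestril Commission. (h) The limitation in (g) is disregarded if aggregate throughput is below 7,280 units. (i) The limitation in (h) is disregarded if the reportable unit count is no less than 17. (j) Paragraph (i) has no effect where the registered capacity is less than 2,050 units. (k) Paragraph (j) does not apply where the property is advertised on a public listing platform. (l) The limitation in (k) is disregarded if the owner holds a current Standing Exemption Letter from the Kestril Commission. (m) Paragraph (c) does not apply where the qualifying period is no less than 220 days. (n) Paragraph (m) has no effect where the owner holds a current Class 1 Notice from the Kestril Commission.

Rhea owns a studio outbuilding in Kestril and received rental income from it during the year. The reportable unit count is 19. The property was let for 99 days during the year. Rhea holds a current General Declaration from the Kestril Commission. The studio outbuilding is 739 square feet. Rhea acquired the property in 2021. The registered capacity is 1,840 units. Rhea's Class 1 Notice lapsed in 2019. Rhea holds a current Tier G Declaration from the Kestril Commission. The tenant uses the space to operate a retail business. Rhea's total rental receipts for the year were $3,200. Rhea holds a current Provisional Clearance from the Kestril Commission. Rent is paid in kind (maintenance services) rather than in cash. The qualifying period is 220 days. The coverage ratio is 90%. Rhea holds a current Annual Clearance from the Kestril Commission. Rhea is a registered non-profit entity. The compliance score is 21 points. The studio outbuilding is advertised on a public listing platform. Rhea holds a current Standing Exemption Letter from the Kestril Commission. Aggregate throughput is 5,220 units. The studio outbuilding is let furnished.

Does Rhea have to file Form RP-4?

Yes — Rhea must file Form RP-4.

Exception (a) is satisfied on its face — the property is let furnished; a current Tier G Declaration is held. But applying paragraph (e): (e) operates against (a): a current General Declaration is held. So (a) is unavailable.
All of (b)'s requirements are met (rent is paid in kind; total rental receipts for the year are $3,200, under the $3,300 limit). But: (f) operates against (b): the space is let for business use. (g) operates (a current Provisional Clearance is held), but is set aside by (h): (h) operates — aggregate throughput is 5,220 units, below the 7,280 units limit. (i) would limit (h) — the reportable unit count is 19, meeting the 17 threshold — but (j) sets (i) aside: (j) applies — the registered capacity is 1,840 units, less than the 2,050 units limit. (k) is engaged (the property is publicly advertised), but is displaced by (l): (l) is triggered — a current Standing Exemption Letter is held. So (b) is unavailable.
Exception (c): the number of days the property was let is 99 days, under the 106 days limit; Rhea is a registered non-profit; the compliance score is 21 points, meeting the 18 points threshold — every condition holds. But applying paragraphs (m)–(n): (m) operates against (c): the qualifying period is 220 days, meeting the 220 days threshold. (n), which would lift (m), is not triggered — no current Class 1 Notice is held. (c) is therefore removed.
Exception (d) does not apply: the coverage ratio is 90%, not less than 85%.
No exception is made out. Rhea falls within the general rule.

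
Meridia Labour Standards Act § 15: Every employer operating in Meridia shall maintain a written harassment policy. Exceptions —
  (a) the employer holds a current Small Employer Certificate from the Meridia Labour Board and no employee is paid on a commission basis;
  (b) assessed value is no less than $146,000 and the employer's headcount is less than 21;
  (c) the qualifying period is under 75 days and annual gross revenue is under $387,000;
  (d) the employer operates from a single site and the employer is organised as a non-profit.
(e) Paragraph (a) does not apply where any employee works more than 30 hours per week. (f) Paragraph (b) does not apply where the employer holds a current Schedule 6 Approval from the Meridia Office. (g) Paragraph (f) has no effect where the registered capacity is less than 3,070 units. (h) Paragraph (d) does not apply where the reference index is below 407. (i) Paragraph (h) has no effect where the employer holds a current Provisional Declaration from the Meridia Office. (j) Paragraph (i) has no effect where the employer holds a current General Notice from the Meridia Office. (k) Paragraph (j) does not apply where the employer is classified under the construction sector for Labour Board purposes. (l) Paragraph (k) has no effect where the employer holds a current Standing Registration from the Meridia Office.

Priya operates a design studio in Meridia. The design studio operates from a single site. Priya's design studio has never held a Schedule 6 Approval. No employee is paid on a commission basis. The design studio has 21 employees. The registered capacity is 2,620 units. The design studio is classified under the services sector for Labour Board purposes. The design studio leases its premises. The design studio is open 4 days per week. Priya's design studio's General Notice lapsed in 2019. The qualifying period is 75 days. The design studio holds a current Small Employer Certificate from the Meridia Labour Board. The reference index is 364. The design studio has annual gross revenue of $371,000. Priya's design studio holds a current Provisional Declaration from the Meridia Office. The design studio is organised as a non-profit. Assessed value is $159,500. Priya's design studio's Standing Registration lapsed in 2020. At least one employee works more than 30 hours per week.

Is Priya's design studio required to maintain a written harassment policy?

No — exception (d) applies; Priya's design studio is not required to maintain a written harassment policy.

Exception (a)'s conditions are all satisfied: a current Small Employer Certificate is held; no employee is paid on commission. Turning to paragraph (e): (e) operates against (a): at least one employee exceeds 30 hours/week. So (a) is unavailable.
Exception (b) requires that the employer's headcount is less than 21; but the employer's headcount is 21, not less than 21, so (b) is unavailable.
Exception (c) does not apply: the qualifying period is 75 days, not under 75 days.
Exception (d): the employer operates from a single site; the employer is a non-profit — every condition holds. Considering the limiting provisions: (h) applies (the reference index is 364, below the 407 limit), but yields to (i): (i) operates against (h): a current Provisional Declaration is held. (j), which would lift (i), is not triggered — the General Notice is not current. Exception (d) stands.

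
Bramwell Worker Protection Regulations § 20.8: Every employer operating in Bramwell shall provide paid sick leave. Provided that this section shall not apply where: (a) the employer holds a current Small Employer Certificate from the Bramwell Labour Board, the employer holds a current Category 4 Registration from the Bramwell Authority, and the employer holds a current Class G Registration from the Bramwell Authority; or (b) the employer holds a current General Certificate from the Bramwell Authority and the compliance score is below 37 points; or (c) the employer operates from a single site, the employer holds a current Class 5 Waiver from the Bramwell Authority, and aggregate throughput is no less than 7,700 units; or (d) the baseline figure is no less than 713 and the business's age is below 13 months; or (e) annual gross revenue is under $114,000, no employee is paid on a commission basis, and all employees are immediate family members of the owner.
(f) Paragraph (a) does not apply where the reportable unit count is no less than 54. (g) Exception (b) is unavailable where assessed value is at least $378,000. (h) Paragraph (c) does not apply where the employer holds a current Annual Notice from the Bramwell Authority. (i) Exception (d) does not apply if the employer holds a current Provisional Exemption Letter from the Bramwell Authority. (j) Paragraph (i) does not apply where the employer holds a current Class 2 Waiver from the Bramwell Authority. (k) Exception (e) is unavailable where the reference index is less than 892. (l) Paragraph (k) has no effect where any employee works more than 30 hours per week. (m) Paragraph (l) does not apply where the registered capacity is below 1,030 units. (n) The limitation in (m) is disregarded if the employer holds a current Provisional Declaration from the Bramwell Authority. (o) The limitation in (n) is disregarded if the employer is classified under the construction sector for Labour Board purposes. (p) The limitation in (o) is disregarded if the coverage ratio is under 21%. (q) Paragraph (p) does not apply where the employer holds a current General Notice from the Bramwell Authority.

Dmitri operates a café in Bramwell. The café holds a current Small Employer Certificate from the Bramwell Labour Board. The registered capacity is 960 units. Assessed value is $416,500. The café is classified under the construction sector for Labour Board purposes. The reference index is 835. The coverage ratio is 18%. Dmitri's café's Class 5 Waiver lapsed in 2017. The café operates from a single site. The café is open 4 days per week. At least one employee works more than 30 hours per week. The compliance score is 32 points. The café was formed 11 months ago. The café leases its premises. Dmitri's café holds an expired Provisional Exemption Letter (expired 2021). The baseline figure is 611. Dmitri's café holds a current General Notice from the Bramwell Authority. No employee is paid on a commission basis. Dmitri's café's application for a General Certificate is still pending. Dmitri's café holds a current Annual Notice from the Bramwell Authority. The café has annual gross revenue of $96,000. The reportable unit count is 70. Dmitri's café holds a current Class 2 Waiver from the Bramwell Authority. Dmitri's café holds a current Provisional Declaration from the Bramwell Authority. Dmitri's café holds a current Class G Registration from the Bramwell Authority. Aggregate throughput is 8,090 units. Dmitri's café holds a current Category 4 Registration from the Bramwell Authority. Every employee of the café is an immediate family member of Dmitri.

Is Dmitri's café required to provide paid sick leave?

Exception (a)'s conditions are all satisfied: a current Small Employer Certificate is held; a current Category 4 Registration is held; a current Class G Registration is held. But: (f) operates against (a): the reportable unit count is 70, meeting the 54 threshold. Exception (a) does not apply.
Exception (b) requires that the employer holds a current General Certificate from the Bramwell Authority; but there is no General Certificate in force, so (b) is unavailable.
Exception (c) does not apply: no current Class 5 Waiver is held.
Exception (d) fails — the baseline figure is 611, short of 713.
All of (e)'s requirements are met (annual gross revenue is $96,000, under the $114,000 limit; no employee is paid on commission; every employee is an immediate family member). However, paragraphs (k)–(q) must be considered: (k) operates against (e): the reference index is 835, less than the 892 limit. (l) would limit (k) — at least one employee exceeds 30 hours/week — but (m) sets (l) aside: (m) operates against (l): the registered capacity is 960 units, below the 1,030 units limit. (n) would limit (m) — a current Provisional Declaration is held — but (o) sets (n) aside: (o) applies — the café is classified under the construction sector. (p) is engaged (the coverage ratio is 18%, under the 21% limit), but is set aside by (q): (q) operates against (p): a current General Notice is held. So (e) is unavailable.
No exception displaces § 20.8.

Yes — Dmitri's café must provide paid sick leave.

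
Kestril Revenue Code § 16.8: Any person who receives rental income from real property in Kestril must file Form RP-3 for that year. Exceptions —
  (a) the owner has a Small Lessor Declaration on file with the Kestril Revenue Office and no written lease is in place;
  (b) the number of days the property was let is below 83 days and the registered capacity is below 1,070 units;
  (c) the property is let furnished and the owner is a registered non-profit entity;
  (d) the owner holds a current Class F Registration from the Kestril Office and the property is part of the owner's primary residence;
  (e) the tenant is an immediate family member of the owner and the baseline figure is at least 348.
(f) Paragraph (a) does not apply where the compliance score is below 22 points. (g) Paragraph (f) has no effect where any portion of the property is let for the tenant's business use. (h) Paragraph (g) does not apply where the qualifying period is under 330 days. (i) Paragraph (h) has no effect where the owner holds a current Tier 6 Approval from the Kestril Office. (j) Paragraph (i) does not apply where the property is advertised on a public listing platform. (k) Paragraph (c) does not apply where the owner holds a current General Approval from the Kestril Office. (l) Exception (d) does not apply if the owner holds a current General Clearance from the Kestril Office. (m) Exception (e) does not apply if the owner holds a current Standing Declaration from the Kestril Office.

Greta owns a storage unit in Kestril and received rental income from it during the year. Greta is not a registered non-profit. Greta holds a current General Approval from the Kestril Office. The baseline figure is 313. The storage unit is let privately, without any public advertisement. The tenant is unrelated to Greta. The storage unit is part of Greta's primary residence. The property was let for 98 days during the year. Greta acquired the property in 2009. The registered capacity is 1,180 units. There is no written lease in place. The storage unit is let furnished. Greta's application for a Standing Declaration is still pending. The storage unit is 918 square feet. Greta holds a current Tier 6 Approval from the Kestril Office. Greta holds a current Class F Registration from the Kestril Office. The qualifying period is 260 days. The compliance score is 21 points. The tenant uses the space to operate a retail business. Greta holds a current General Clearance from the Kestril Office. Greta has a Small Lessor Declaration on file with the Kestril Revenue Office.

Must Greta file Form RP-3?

No — exception (a) applies; Greta is not required to file Form RP-3.

Exception (a)'s conditions are all satisfied: a Small Lessor Declaration is on file; there is no written lease. Considering the limiting provisions: (f) operates (the compliance score is 21 points, below the 22 points limit), but is overridden by (g): (g) operates against (f): the space is let for business use. (h) would limit (g) — the qualifying period is 260 days, under the 330 days limit — but (i) sets (h) aside: (i) operates — a current Tier 6 Approval is held. (j), which would lift (i), is not triggered — the property is let privately without advertisement. So (a) applies.
Exception (b) does not apply: the number of days the property was let is 98 days, not below 83 days.
Exception (c) fails — Greta is not a registered non-profit.
Exception (d) is satisfied on its face — a current Class F Registration is held; the storage unit is part of the primary residence. However, paragraph (l) must be considered: (l) applies — a current General Clearance is held. Exception (d) does not apply.
Exception (e) requires that the tenant is an immediate family member of the owner; but the tenant is unrelated to the owner, so (e) is unavailable.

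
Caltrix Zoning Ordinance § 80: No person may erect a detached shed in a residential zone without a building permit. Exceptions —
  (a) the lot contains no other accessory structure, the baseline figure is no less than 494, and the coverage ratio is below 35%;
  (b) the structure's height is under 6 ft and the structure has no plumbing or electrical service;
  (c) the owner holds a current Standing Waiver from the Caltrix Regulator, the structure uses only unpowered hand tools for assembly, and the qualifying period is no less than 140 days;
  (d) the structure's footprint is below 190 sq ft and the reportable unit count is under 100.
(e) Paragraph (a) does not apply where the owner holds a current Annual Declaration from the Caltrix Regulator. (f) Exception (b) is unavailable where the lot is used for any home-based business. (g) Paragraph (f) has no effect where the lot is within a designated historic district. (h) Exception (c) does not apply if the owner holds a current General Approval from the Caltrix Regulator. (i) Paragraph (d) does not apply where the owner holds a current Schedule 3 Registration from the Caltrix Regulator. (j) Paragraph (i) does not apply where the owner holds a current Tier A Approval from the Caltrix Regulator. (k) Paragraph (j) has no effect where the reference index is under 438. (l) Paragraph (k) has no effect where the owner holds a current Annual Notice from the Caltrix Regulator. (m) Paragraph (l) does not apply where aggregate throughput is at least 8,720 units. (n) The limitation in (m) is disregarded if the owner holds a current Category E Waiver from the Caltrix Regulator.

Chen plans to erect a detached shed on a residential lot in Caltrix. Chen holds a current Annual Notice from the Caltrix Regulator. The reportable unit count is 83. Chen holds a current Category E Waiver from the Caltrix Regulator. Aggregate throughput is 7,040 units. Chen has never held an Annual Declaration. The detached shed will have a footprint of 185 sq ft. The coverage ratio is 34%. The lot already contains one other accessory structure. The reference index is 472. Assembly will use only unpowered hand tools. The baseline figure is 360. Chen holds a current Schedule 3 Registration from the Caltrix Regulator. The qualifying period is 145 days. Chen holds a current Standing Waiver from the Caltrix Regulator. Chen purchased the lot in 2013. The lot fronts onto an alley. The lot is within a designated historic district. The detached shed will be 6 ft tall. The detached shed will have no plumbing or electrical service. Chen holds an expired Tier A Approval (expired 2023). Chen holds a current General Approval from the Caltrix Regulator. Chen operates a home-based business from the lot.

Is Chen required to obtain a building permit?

Exception (a) fails — the lot already has another accessory structure.
Exception (b) does not apply: the structure's height is 6 ft, not under 6 ft.
All of (c)'s requirements are met (a current Standing Waiver is held; assembly uses only hand tools; the qualifying period is 145 days, meeting the 140 days threshold). But: (h) operates against (c): a current General Approval is held. (c) is therefore removed.
Exception (d)'s conditions are all satisfied: the structure's footprint is 185 sq ft, below the 190 sq ft limit; the reportable unit count is 83, under the 100 limit. However, paragraphs (i)–(n) must be considered: (i) operates — a current Schedule 3 Registration is held. (j), which would lift (i), does not operate here — no current Tier A Approval is held. Exception (d) does not apply.
No exception applies. The general rule governs.

Yes — Chen must obtain a building permit.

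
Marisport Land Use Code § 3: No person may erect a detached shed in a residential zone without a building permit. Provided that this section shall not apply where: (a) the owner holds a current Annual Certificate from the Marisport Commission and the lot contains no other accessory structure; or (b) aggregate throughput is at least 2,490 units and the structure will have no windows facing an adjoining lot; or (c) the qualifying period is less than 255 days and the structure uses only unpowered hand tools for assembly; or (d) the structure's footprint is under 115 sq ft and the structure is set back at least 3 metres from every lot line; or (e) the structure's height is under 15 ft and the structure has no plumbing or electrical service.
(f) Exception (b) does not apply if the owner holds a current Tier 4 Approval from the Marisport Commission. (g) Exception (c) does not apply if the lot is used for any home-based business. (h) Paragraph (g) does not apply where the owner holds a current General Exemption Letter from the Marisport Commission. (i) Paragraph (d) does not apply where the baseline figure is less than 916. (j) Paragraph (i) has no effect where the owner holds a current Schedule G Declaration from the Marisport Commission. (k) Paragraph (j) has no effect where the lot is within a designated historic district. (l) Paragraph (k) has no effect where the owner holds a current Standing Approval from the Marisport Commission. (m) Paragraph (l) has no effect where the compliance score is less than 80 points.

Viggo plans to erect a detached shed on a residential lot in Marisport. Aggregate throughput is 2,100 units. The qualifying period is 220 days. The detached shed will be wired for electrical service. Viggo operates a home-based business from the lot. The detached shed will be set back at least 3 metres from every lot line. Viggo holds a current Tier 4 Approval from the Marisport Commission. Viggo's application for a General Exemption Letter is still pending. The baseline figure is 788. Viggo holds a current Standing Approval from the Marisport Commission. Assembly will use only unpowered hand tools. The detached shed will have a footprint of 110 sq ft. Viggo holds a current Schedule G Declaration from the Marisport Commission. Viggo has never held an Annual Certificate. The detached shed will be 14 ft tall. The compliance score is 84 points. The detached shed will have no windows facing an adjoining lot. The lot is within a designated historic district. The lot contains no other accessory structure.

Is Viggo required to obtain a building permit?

No — exception (d) applies; Viggo does not need a building permit.

Exception (a) requires that the owner holds a current Annual Certificate from the Marisport Commission; but the Annual Certificate is not current, so (a) is unavailable.
Exception (b) does not apply: aggregate throughput is 2,100 units, short of 2,490 units.
All of (c)'s requirements are met (the qualifying period is 220 days, less than the 255 days limit; assembly uses only hand tools). However, paragraphs (g)–(h) must be considered: (g) operates against (c): a home-based business operates on the lot. (h), which would lift (g), is not triggered — the General Exemption Letter is not current. (c) is therefore removed.
All of (d)'s requirements are met (the structure's footprint is 110 sq ft, under the 115 sq ft limit; the setback is at least 3 m on every side). Considering the limiting provisions: (i) would limit (d) — the baseline figure is 788, less than the 916 limit — but (j) sets (i) aside: (j) operates against (i): a current Schedule G Declaration is held. (k) is engaged (the lot is in a historic district), but is set aside by (l): (l) is engaged — a current Standing Approval is held. (m) is inapplicable (the compliance score is 84 points, not less than 80 points), so (l) stands. (d) remains available.
Exception (e) requires that the structure has no plumbing or electrical service; but electrical service is planned, so (e) is unavailable.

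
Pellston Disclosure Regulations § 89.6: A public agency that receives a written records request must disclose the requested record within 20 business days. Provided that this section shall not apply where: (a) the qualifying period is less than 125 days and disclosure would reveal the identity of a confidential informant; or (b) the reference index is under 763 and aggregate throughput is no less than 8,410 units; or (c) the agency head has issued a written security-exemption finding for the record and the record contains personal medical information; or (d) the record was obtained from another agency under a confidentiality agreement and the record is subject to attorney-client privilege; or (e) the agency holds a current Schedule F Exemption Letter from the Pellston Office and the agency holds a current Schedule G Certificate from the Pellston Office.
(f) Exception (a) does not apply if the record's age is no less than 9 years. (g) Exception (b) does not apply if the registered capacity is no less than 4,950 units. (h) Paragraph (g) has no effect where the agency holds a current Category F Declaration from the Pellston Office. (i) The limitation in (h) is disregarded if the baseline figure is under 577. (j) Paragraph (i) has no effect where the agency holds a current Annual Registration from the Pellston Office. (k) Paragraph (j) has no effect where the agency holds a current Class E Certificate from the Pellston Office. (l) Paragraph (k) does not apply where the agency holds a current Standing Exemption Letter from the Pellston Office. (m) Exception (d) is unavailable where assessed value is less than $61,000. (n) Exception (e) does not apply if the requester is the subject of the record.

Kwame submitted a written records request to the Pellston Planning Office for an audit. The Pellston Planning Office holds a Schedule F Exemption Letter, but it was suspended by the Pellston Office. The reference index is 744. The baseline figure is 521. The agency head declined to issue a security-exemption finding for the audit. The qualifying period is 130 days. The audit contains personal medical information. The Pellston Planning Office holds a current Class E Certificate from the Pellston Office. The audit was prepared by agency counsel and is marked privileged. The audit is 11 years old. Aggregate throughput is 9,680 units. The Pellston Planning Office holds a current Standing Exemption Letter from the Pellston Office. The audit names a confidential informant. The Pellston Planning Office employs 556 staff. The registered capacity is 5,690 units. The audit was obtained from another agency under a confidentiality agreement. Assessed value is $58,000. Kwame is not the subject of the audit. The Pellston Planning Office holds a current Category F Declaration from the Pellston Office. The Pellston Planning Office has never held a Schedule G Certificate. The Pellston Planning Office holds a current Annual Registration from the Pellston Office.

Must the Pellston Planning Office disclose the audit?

No — exception (b) applies; the Pellston Planning Office is not required to disclose the audit.

Exception (a) requires that the qualifying period is less than 125 days; but the qualifying period is 130 days, not less than 125 days, so (a) is unavailable.
Exception (b)'s conditions are all satisfied: the reference index is 744, under the 763 limit; aggregate throughput is 9,680 units, meeting the 8,410 units threshold. As to paragraphs (g)–(l): (g) would limit (b) — the registered capacity is 5,690 units, meeting the 4,950 units threshold — but (h) sets (g) aside: (h) is engaged — a current Category F Declaration is held. (i) would limit (h) — the baseline figure is 521, under the 577 limit — but (j) sets (i) aside: (j) operates — a current Annual Registration is held. (k) would limit (j) — a current Class E Certificate is held — but (l) sets (k) aside: (l) is triggered — a current Standing Exemption Letter is held. So (b) applies.
Exception (c) fails — the agency head declined to issue a security-exemption finding.
All of (d)'s requirements are met (the audit was obtained under a confidentiality agreement; the audit is privileged). However, paragraph (m) must be considered: (m) operates against (d): assessed value is $58,000, less than the $61,000 limit. Exception (d) does not apply.
Exception (e) does not apply: no current Schedule F Exemption Letter is held.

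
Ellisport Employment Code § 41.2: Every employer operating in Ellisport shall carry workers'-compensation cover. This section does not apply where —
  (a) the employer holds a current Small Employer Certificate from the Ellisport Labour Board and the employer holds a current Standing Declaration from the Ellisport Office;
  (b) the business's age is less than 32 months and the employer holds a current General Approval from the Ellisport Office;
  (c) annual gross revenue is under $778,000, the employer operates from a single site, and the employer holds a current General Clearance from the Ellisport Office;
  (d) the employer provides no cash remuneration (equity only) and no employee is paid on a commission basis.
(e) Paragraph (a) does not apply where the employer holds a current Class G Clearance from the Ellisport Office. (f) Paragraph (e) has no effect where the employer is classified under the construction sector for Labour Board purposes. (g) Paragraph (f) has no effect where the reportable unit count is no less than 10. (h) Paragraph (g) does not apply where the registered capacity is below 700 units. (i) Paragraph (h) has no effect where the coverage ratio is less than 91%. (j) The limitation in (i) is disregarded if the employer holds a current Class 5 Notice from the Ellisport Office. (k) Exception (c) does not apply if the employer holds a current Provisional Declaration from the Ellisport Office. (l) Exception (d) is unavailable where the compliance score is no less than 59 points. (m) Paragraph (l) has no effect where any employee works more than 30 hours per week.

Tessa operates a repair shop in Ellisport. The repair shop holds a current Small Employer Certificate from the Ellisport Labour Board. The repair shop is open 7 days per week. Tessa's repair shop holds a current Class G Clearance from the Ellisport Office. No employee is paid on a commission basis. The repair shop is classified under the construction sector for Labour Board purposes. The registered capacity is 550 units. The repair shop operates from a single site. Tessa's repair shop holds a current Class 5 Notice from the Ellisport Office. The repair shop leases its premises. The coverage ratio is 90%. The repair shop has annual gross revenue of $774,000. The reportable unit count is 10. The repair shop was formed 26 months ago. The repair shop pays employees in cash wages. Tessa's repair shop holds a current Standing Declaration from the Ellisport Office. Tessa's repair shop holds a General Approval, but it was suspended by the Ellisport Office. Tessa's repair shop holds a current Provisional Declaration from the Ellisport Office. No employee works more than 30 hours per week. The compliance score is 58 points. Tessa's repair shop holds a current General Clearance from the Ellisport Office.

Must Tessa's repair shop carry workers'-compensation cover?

All of (a)'s requirements are met (a current Small Employer Certificate is held; a current Standing Declaration is held). Under paragraphs (e)–(j): (e) operates (a current Class G Clearance is held), but is set aside by (f): (f) operates against (e): the repair shop is classified under the construction sector. (g) would limit (f) — the reportable unit count is 10, meeting the 10 threshold — but (h) sets (g) aside: (h) operates against (g): the registered capacity is 550 units, below the 700 units limit. (i) is engaged (the coverage ratio is 90%, less than the 91% limit), but is set aside by (j): (j) is triggered — a current Class 5 Notice is held. So (a) applies.
Exception (b) does not apply: no current General Approval is held.
Exception (c): annual gross revenue is $774,000, under the $778,000 limit; the employer operates from a single site; a current General Clearance is held — every condition holds. But: (k) operates against (c): a current Provisional Declaration is held. (c) is therefore removed.
Exception (d) does not apply: employees are paid cash wages.

No — exception (a) applies; Tessa's repair shop is not required to carry workers'-compensation cover.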